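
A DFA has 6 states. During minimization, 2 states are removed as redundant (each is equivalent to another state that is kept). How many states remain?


Original DFA: 6 states
Redundant states removed: 2
Minimized states = original - removed
= 6 - 2
= 4

4


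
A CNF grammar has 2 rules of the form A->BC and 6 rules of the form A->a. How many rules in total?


CNF allows two rule forms:
  A -> BC (binary): 2 rules
  A -> a (terminal): 6 rules
Total = 2 + 6 = 8

8


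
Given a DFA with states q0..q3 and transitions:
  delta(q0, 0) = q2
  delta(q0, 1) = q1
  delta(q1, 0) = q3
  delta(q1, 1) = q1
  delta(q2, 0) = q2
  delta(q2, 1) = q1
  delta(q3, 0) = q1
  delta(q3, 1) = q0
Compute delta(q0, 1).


Looking up transition function:
delta(q0, 1) in the table
Row: q0, Column: 1
Result: q1

q1


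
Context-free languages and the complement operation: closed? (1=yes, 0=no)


CFL closure properties:
  Closed under: union, concatenation, Kleene star
  NOT closed under: intersection, complement
Operation 'complement' is in not-closed list -> No (not closed)

0


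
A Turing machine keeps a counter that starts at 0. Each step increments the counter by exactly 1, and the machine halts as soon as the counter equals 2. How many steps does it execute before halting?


Counter starts at 0. Counting sequence:
  Step 1: counter = 1
  Step 2: counter = 2
Counter reached 2 -> halt
Total steps = 2

2


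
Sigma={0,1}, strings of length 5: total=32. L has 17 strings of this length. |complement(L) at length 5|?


Alphabet: {0,1}
String length: 5
Total strings of length 5 = 2^5 = 32
Strings in L = 17
Complement = total - |L|
= 32 - 17
= 15

15


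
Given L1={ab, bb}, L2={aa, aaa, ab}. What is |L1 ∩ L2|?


L1 = {ab, bb}
L2 = {aa, aaa, ab}
Checking each string in L1 against L2:
  'ab': in L2? Yes
  'bb': in L2? No
Intersection = {ab}
|L1 ∩ L2| = 1

1


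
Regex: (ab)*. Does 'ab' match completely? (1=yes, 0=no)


Pattern: (ab)*
String: 'ab'
Pattern requires: zero or more repetitions of 'ab'
Pairs: ['ab']
All pairs are 'ab'? Yes
Result: 1

1


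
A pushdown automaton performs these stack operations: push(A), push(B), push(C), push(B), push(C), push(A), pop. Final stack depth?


Tracing stack operations:
  push(A) -> stack = [A], depth=1
  push(B) -> stack = [A,B], depth=2
  push(C) -> stack = [A,B,C], depth=3
  push(B) -> stack = [A,B,C,B], depth=4
  push(C) -> stack = [A,B,C,B,C], depth=5
  push(A) -> stack = [A,B,C,B,C,A], depth=6
  pop -> removed A, stack = [A,B,C,B,C], depth=5
Final depth = 5

5


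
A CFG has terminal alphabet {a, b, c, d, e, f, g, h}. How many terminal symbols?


Terminal symbols: a, b, c, d, e, f, g, h
Counting each: a (#1), b (#2), c (#3), d (#4), e (#5), f (#6), g (#7), h (#8)
Total = 8

8


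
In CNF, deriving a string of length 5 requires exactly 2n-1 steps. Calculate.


Chomsky Normal Form derivation:
String length n = 5
Each step either:
  - Splits a nonterminal into two (n-1 such steps)
  - Converts a nonterminal to terminal (n such steps)
Total = (n-1) + n = 2n - 1
= 2(5) - 1
= 10 - 1
= 9

9


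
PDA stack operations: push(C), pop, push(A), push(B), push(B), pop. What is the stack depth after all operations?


Tracing stack operations:
  push(C) -> stack = [C], depth=1
  pop -> removed C, stack = [], depth=0
  push(A) -> stack = [A], depth=1
  push(B) -> stack = [A,B], depth=2
  push(B) -> stack = [A,B,B], depth=3
  pop -> removed B, stack = [A,B], depth=2
Final depth = 2

2


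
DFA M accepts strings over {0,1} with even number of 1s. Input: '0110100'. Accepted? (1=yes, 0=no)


DFA has 2 states: q_even (start, accept=yes) and q_odd
Processing string '0110100' character by character:
  Position 0: read '0', 1-count=0 -> q_even (no change)
  Position 1: read '1', 1-count=1 -> q_odd
  Position 2: read '1', 1-count=2 -> q_even
  Position 3: read '0', 1-count=2 -> q_even (no change)
  Position 4: read '1', 1-count=3 -> q_odd
  Position 5: read '0', 1-count=3 -> q_odd (no change)
  Position 6: read '0', 1-count=3 -> q_odd (no change)
Final state: q_odd, total 1s = 3 (odd); the DFA requires an even count -> reject

0


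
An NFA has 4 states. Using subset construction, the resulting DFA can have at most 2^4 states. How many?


NFA has 4 states
Subset construction: each DFA state = subset of NFA states
Maximum subsets = 2^4
2^4 = 16

16


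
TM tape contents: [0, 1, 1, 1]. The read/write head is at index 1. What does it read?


Tape: [0, 1, 1, 1]
Positions: 0 1 2 3
Values:    0 1 1 1
Head at position 1
tape[1] = 1

1


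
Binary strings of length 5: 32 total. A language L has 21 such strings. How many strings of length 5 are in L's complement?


Alphabet: {0,1}
String length: 5
Total strings of length 5 = 2^5 = 32
Strings in L = 21
Complement = total - |L|
= 32 - 21
= 11

11


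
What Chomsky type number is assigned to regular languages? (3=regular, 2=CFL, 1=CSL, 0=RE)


Chomsky hierarchy levels:
  Type 3: Regular (DFA/NFA/regex)
  Type 2: Context-free (PDA)
  Type 1: Context-sensitive
  Type 0: Recursively enumerable (TM)
'regular' corresponds to Type 3

3


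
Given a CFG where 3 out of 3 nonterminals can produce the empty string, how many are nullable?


Nonterminals: {S, A, B}
A nonterminal is nullable if it can derive epsilon
Counting nullable nonterminals: 3
Total nullable = 3

3


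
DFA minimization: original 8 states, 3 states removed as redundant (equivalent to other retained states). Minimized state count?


Original DFA: 8 states
Redundant states removed: 3
Minimized states = original - removed
= 8 - 3
= 5

5


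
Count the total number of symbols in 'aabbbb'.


String: 'aabbbb'
Counting characters:
  'a' appears 2 time(s)
  'b' appears 4 time(s)
Total length = 2 + 4 = 6

6


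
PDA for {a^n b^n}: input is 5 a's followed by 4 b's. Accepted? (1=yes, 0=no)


Language requires equal numbers of a's and b's
PDA pushes for each 'a', pops for each 'b'
Number of a's = 5
Number of b's = 4
5 != 4 -> Reject

0


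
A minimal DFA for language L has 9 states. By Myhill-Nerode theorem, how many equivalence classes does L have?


Myhill-Nerode theorem:
Number of equivalence classes = number of states in minimal DFA
Minimal DFA states = 9
Therefore equivalence classes = 9

9


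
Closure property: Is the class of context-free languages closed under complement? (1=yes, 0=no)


CFL closure properties:
  Closed under: union, concatenation, Kleene star
  NOT closed under: intersection, complement
Operation 'complement' is in not-closed list -> No (not closed)

0


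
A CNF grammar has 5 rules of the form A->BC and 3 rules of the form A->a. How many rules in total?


CNF allows two rule forms:
  A -> BC (binary): 5 rules
  A -> a (terminal): 3 rules
Total = 5 + 3 = 8

8


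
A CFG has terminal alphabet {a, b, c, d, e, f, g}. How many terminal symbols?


Terminal symbols: a, b, c, d, e, f, g
Counting each: a (#1), b (#2), c (#3), d (#4), e (#5), f (#6), g (#7)
Total = 7

7


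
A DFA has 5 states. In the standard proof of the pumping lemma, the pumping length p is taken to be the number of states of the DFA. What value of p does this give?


Pumping lemma for regular languages (standard proof):
Take p = |Q|, the number of DFA states.
Any string of length >= |Q| passes through |Q|+1 states while reading its first |Q| symbols,
so by pigeonhole some state repeats, giving the loop that can be pumped.
Here |Q| = 5
Therefore the proof uses p = 5

5


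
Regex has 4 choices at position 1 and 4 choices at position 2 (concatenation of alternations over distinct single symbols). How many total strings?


First group: 4 alternatives
Second group: 4 alternatives
Concatenation: each choice from group 1 pairs with each from group 2
Total = 4 x 4 = 16

16


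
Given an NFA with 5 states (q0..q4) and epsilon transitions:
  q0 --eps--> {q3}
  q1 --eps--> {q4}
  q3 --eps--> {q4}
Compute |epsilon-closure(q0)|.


Starting from q0
Initialize closure = {q0}
Follow epsilon from q0 -> add q3
Follow epsilon from q3 -> add q4
Final closure: {q0, q3, q4}
Size = 3

3


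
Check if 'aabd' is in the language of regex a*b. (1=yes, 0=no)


Pattern: a*b
String: 'aabd'
Pattern requires: zero or more 'a's followed by exactly one 'b'
Found 2 leading 'a's
Remaining: 'bd'
Remaining is not 'b' -> no match
Result: 0

0


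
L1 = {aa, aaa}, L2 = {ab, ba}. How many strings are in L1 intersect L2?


L1 = {aa, aaa}
L2 = {ab, ba}
Checking each string in L1 against L2:
  'aa': in L2? No
  'aaa': in L2? No
Intersection = {}
|L1 ∩ L2| = 0

0


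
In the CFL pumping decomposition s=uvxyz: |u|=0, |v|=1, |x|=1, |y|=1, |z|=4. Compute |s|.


|s| = |u| + |v| + |x| + |y| + |z|
= 0 + 1 + 1 + 1 + 4
= 1 + 1 + 5
= 2 + 5
= 7

7


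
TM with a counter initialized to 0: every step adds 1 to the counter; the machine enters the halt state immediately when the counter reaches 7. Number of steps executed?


Counter starts at 0. Counting sequence:
  Step 1: counter = 1
  Step 2: counter = 2
  Step 3: counter = 3
  Step 4: counter = 4
  Step 5: counter = 5
  Step 6: counter = 6
  Step 7: counter = 7
Counter reached 7 -> halt
Total steps = 7

7


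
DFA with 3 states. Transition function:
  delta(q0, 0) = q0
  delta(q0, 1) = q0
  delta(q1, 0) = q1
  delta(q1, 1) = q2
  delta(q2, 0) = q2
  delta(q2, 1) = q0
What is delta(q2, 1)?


Looking up transition function:
delta(q2, 1) in the table
Row: q2, Column: 1
Result: q0

q0


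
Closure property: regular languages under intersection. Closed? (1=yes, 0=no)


Regular languages are closed under:
- Union (DFA product construction)
- Intersection (DFA product construction)
- Complement (swap accept/reject states)
- Concatenation (NFA construction)
- Kleene star (NFA construction)
intersection is in this list
Therefore: closed

1


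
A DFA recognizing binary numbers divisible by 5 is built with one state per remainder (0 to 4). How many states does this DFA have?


Divisibility by 5 is tracked via the remainder mod 5: 0, 1, ..., 4
The construction assigns one state to each remainder
Number of remainders = 5

5


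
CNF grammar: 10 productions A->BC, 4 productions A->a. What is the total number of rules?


CNF allows two rule forms:
  A -> BC (binary): 10 rules
  A -> a (terminal): 4 rules
Total = 10 + 4 = 14

14


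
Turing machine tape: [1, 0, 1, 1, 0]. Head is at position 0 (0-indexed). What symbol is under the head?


Tape: [1, 0, 1, 1, 0]
Positions: 0 1 2 3 4
Values:    1 0 1 1 0
Head at position 0
tape[0] = 1

1


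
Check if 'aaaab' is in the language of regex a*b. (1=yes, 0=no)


Pattern: a*b
String: 'aaaab'
Pattern requires: zero or more 'a's followed by exactly one 'b'
Found 4 leading 'a's
Remaining: 'b'
Remaining is exactly 'b' -> match
Result: 1

1


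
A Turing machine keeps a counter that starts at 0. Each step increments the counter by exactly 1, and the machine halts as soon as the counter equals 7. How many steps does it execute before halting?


Counter starts at 0. Counting sequence:
  Step 1: counter = 1
  Step 2: counter = 2
  Step 3: counter = 3
  Step 4: counter = 4
  Step 5: counter = 5
  Step 6: counter = 6
  Step 7: counter = 7
Counter reached 7 -> halt
Total steps = 7

7


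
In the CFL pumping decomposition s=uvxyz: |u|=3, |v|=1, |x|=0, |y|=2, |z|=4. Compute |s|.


|s| = |u| + |v| + |x| + |y| + |z|
= 3 + 1 + 0 + 2 + 4
= 4 + 0 + 6
= 4 + 6
= 10

10


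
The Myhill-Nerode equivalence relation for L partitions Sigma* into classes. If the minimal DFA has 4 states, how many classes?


Myhill-Nerode theorem:
Number of equivalence classes = number of states in minimal DFA
Minimal DFA states = 4
Therefore equivalence classes = 4

4


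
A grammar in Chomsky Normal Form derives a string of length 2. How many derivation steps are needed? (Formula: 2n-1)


Chomsky Normal Form derivation:
String length n = 2
Each step either:
  - Splits a nonterminal into two (n-1 such steps)
  - Converts a nonterminal to terminal (n such steps)
Total = (n-1) + n = 2n - 1
= 2(2) - 1
= 4 - 1
= 3

3


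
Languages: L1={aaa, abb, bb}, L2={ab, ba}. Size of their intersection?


L1 = {aaa, abb, bb}
L2 = {ab, ba}
Checking each string in L1 against L2:
  'aaa': in L2? No
  'abb': in L2? No
  'bb': in L2? No
Intersection = {}
|L1 ∩ L2| = 0

0


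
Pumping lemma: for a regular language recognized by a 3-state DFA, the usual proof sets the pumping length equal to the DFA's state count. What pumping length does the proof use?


Pumping lemma for regular languages (standard proof):
Take p = |Q|, the number of DFA states.
Any string of length >= |Q| passes through |Q|+1 states while reading its first |Q| symbols,
so by pigeonhole some state repeats, giving the loop that can be pumped.
Here |Q| = 3
Therefore the proof uses p = 3

3


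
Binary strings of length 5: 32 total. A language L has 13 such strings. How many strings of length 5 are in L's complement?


Alphabet: {0,1}
String length: 5
Total strings of length 5 = 2^5 = 32
Strings in L = 13
Complement = total - |L|
= 32 - 13
= 19

19


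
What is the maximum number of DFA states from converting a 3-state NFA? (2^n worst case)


NFA has 3 states
Subset construction: each DFA state = subset of NFA states
Maximum subsets = 2^3
2^3 = 8

8


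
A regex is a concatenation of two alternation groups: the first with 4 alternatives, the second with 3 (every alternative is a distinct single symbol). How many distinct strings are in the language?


First group: 4 alternatives
Second group: 3 alternatives
Concatenation: each choice from group 1 pairs with each from group 2
Total = 4 x 3 = 12

12


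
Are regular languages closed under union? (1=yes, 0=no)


Regular languages are closed under:
- Union (DFA product construction)
- Intersection (DFA product construction)
- Complement (swap accept/reject states)
- Concatenation (NFA construction)
- Kleene star (NFA construction)
union is in this list
Therefore: closed

1


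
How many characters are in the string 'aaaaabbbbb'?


String: 'aaaaabbbbb'
Counting characters:
  'a' appears 5 time(s)
  'b' appears 5 time(s)
Total length = 5 + 5 = 10

10


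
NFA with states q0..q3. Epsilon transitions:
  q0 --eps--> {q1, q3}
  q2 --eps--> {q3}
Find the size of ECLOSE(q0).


Starting from q0
Initialize closure = {q0}
Follow epsilon from q0 -> add q1
Follow epsilon from q0 -> add q3
Final closure: {q0, q1, q3}
Size = 3

3


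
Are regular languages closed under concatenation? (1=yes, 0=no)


Regular languages are closed under all standard operations:
- Union: Yes (product construction)
- Intersection: Yes (product construction)
- Complement: Yes (swap accept/reject)
- Concatenation: Yes (NFA construction)
Operation: concatenation -> Closed

1


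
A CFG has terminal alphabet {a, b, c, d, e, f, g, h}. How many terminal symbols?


Terminal symbols: a, b, c, d, e, f, g, h
Counting each: a (#1), b (#2), c (#3), d (#4), e (#5), f (#6), g (#7), h (#8)
Total = 8

8


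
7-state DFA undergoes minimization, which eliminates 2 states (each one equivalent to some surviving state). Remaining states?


Original DFA: 7 states
Redundant states removed: 2
Minimized states = original - removed
= 7 - 2
= 5

5


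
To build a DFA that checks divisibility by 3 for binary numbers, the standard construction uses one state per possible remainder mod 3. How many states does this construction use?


Divisibility by 3 is tracked via the remainder mod 3: 0, 1, ..., 2
The construction assigns one state to each remainder
Number of remainders = 3

3


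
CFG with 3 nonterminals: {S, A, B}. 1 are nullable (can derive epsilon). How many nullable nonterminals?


Nonterminals: {S, A, B}
A nonterminal is nullable if it can derive epsilon
Counting nullable nonterminals: 1
Total nullable = 1

1


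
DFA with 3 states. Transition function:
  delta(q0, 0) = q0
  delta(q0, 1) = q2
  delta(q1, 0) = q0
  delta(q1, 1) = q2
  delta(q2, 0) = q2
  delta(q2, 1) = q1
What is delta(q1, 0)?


Looking up transition function:
delta(q1, 0) in the table
Row: q1, Column: 0
Result: q0

q0


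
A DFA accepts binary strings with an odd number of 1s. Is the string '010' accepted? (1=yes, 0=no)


DFA has 2 states: q_even (start, accept=no) and q_odd
Processing string '010' character by character:
  Position 0: read '0', 1-count=0 -> q_even (no change)
  Position 1: read '1', 1-count=1 -> q_odd
  Position 2: read '0', 1-count=1 -> q_odd (no change)
Final state: q_odd, total 1s = 1 (odd); the DFA requires an odd count -> accept

1


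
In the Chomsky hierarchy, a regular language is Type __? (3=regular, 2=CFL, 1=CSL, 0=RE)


Chomsky hierarchy levels:
  Type 3: Regular (DFA/NFA/regex)
  Type 2: Context-free (PDA)
  Type 1: Context-sensitive
  Type 0: Recursively enumerable (TM)
'regular' corresponds to Type 3

3


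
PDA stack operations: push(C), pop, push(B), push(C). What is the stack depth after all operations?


Tracing stack operations:
  push(C) -> stack = [C], depth=1
  pop -> removed C, stack = [], depth=0
  push(B) -> stack = [B], depth=1
  push(C) -> stack = [B,C], depth=2
Final depth = 2

2


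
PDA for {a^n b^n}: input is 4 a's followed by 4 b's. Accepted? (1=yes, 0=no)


Language requires equal numbers of a's and b's
PDA pushes for each 'a', pops for each 'b'
Number of a's = 4
Number of b's = 4
4 == 4 -> Accept

1


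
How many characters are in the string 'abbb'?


String: 'abbb'
Counting characters:
  'a' appears 1 time(s)
  'b' appears 3 time(s)
Total length = 1 + 3 = 4

4


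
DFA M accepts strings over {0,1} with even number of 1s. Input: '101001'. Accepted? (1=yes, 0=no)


DFA has 2 states: q_even (start, accept=yes) and q_odd
Processing string '101001' character by character:
  Position 0: read '1', 1-count=1 -> q_odd
  Position 1: read '0', 1-count=1 -> q_odd (no change)
  Position 2: read '1', 1-count=2 -> q_even
  Position 3: read '0', 1-count=2 -> q_even (no change)
  Position 4: read '0', 1-count=2 -> q_even (no change)
  Position 5: read '1', 1-count=3 -> q_odd
Final state: q_odd, total 1s = 3 (odd); the DFA requires an even count -> reject

0


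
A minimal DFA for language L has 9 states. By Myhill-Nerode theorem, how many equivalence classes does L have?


Myhill-Nerode theorem:
Number of equivalence classes = number of states in minimal DFA
Minimal DFA states = 9
Therefore equivalence classes = 9

9


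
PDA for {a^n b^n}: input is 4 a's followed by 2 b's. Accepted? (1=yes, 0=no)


Language requires equal numbers of a's and b's
PDA pushes for each 'a', pops for each 'b'
Number of a's = 4
Number of b's = 2
4 != 2 -> Reject

0


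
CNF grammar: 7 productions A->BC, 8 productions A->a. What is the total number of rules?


CNF allows two rule forms:
  A -> BC (binary): 7 rules
  A -> a (terminal): 8 rules
Total = 7 + 8 = 15

15


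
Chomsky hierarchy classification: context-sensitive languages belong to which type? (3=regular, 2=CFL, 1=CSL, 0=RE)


Chomsky hierarchy levels:
  Type 3: Regular (DFA/NFA/regex)
  Type 2: Context-free (PDA)
  Type 1: Context-sensitive
  Type 0: Recursively enumerable (TM)
'context-sensitive' corresponds to Type 1

1


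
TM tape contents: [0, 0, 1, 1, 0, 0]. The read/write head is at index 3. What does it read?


Tape: [0, 0, 1, 1, 0, 0]
Positions: 0 1 2 3 4 5
Values:    0 0 1 1 0 0
Head at position 3
tape[3] = 1

1


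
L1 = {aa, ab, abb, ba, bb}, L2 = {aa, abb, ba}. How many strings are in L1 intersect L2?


L1 = {aa, ab, abb, ba, bb}
L2 = {aa, abb, ba}
Checking each string in L1 against L2:
  'aa': in L2? Yes
  'ab': in L2? No
  'abb': in L2? Yes
  'ba': in L2? Yes
  'bb': in L2? No
Intersection = {aa, abb, ba}
|L1 ∩ L2| = 3

3


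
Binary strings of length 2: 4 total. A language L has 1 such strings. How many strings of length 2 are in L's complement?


Alphabet: {0,1}
String length: 2
Total strings of length 2 = 2^2 = 4
Strings in L = 1
Complement = total - |L|
= 4 - 1
= 3

3


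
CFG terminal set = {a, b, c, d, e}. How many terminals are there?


Terminal symbols: a, b, c, d, e
Counting each: a (#1), b (#2), c (#3), d (#4), e (#5)
Total = 5

5


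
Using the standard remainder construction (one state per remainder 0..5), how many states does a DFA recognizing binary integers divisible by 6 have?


Divisibility by 6 is tracked via the remainder mod 6: 0, 1, ..., 5
The construction assigns one state to each remainder
Number of remainders = 6

6


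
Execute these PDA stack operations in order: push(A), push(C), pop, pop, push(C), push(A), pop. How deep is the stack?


Tracing stack operations:
  push(A) -> stack = [A], depth=1
  push(C) -> stack = [A,C], depth=2
  pop -> removed C, stack = [A], depth=1
  pop -> removed A, stack = [], depth=0
  push(C) -> stack = [C], depth=1
  push(A) -> stack = [C,A], depth=2
  pop -> removed A, stack = [C], depth=1
Final depth = 1

1


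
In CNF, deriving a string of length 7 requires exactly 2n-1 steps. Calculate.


Chomsky Normal Form derivation:
String length n = 7
Each step either:
  - Splits a nonterminal into two (n-1 such steps)
  - Converts a nonterminal to terminal (n such steps)
Total = (n-1) + n = 2n - 1
= 2(7) - 1
= 14 - 1
= 13

13


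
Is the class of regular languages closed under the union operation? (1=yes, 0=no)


Regular languages are closed under:
- Union (DFA product construction)
- Intersection (DFA product construction)
- Complement (swap accept/reject states)
- Concatenation (NFA construction)
- Kleene star (NFA construction)
union is in this list
Therefore: closed

1


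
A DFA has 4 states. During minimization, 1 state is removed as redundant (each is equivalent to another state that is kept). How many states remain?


Original DFA: 4 states
Redundant states removed: 1
Minimized states = original - removed
= 4 - 1
= 3

3


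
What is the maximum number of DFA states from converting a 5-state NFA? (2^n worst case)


NFA has 5 states
Subset construction: each DFA state = subset of NFA states
Maximum subsets = 2^5
2^5 = 32

32


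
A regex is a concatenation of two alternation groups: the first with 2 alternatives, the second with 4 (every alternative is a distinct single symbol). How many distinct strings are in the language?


First group: 2 alternatives
Second group: 4 alternatives
Concatenation: each choice from group 1 pairs with each from group 2
Total = 2 x 4 = 8

8


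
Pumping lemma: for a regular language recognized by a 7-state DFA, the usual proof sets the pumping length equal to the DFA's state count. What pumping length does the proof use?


Pumping lemma for regular languages (standard proof):
Take p = |Q|, the number of DFA states.
Any string of length >= |Q| passes through |Q|+1 states while reading its first |Q| symbols,
so by pigeonhole some state repeats, giving the loop that can be pumped.
Here |Q| = 7
Therefore the proof uses p = 7

7


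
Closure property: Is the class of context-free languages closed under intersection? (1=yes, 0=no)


CFL closure properties:
  Closed under: union, concatenation, Kleene star
  NOT closed under: intersection, complement
Operation 'intersection' is in not-closed list -> No (not closed)

0


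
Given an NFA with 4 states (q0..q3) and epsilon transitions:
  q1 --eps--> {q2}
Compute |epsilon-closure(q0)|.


Starting from q0
Initialize closure = {q0}
q0 has no outgoing epsilon transitions -> nothing to add
Final closure: {q0}
Size = 1

1


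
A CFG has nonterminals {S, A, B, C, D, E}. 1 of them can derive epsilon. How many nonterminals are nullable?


Nonterminals: {S, A, B, C, D, E}
A nonterminal is nullable if it can derive epsilon
Counting nullable nonterminals: 1
Total nullable = 1

1


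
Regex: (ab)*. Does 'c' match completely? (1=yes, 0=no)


Pattern: (ab)*
String: 'c'
Pattern requires: zero or more repetitions of 'ab'
Length 1 is odd -> cannot be (ab)* -> no match
Result: 0

0


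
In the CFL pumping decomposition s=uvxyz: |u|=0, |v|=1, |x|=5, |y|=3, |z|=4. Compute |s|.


|s| = |u| + |v| + |x| + |y| + |z|
= 0 + 1 + 5 + 3 + 4
= 1 + 5 + 7
= 6 + 7
= 13

13


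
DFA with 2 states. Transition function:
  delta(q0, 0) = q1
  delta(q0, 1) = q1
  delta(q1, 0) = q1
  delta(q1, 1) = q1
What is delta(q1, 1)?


Looking up transition function:
delta(q1, 1) in the table
Row: q1, Column: 1
Result: q1

q1


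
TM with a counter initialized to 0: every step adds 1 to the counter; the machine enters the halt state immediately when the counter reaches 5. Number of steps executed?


Counter starts at 0. Counting sequence:
  Step 1: counter = 1
  Step 2: counter = 2
  Step 3: counter = 3
  Step 4: counter = 4
  Step 5: counter = 5
Counter reached 5 -> halt
Total steps = 5

5


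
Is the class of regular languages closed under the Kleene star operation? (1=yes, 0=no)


Regular languages are closed under:
- Union (DFA product construction)
- Intersection (DFA product construction)
- Complement (swap accept/reject states)
- Concatenation (NFA construction)
- Kleene star (NFA construction)
Kleene star is in this list
Therefore: closed

1


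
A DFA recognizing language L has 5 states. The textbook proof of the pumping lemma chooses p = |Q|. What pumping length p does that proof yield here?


Pumping lemma for regular languages (standard proof):
Take p = |Q|, the number of DFA states.
Any string of length >= |Q| passes through |Q|+1 states while reading its first |Q| symbols,
so by pigeonhole some state repeats, giving the loop that can be pumped.
Here |Q| = 5
Therefore the proof uses p = 5

5


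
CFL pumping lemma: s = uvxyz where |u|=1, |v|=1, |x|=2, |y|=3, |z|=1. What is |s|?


|s| = |u| + |v| + |x| + |y| + |z|
= 1 + 1 + 2 + 3 + 1
= 2 + 2 + 4
= 4 + 4
= 8

8


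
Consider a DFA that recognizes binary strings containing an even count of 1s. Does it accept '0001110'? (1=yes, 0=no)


DFA has 2 states: q_even (start, accept=yes) and q_odd
Processing string '0001110' character by character:
  Position 0: read '0', 1-count=0 -> q_even (no change)
  Position 1: read '0', 1-count=0 -> q_even (no change)
  Position 2: read '0', 1-count=0 -> q_even (no change)
  Position 3: read '1', 1-count=1 -> q_odd
  Position 4: read '1', 1-count=2 -> q_even
  Position 5: read '1', 1-count=3 -> q_odd
  Position 6: read '0', 1-count=3 -> q_odd (no change)
Final state: q_odd, total 1s = 3 (odd); the DFA requires an even count -> reject

0


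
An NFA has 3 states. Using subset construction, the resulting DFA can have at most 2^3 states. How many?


NFA has 3 states
Subset construction: each DFA state = subset of NFA states
Maximum subsets = 2^3
2^3 = 8

8


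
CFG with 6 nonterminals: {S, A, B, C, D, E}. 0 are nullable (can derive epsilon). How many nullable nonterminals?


Nonterminals: {S, A, B, C, D, E}
A nonterminal is nullable if it can derive epsilon
Counting nullable nonterminals: 0
Total nullable = 0

0


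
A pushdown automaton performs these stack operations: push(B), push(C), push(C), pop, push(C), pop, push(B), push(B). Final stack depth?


Tracing stack operations:
  push(B) -> stack = [B], depth=1
  push(C) -> stack = [B,C], depth=2
  push(C) -> stack = [B,C,C], depth=3
  pop -> removed C, stack = [B,C], depth=2
  push(C) -> stack = [B,C,C], depth=3
  pop -> removed C, stack = [B,C], depth=2
  push(B) -> stack = [B,C,B], depth=3
  push(B) -> stack = [B,C,B,B], depth=4
Final depth = 4

4


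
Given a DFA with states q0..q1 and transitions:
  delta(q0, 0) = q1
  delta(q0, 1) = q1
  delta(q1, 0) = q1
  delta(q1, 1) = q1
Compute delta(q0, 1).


Looking up transition function:
delta(q0, 1) in the table
Row: q0, Column: 1
Result: q1

q1


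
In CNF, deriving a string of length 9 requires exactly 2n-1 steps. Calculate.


Chomsky Normal Form derivation:
String length n = 9
Each step either:
  - Splits a nonterminal into two (n-1 such steps)
  - Converts a nonterminal to terminal (n such steps)
Total = (n-1) + n = 2n - 1
= 2(9) - 1
= 18 - 1
= 17

17


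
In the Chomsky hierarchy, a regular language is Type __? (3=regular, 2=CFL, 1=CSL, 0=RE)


Chomsky hierarchy levels:
  Type 3: Regular (DFA/NFA/regex)
  Type 2: Context-free (PDA)
  Type 1: Context-sensitive
  Type 0: Recursively enumerable (TM)
'regular' corresponds to Type 3

3


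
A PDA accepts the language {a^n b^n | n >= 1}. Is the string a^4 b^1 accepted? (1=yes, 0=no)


Language requires equal numbers of a's and b's
PDA pushes for each 'a', pops for each 'b'
Number of a's = 4
Number of b's = 1
4 != 1 -> Reject

0


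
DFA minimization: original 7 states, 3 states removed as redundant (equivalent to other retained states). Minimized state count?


Original DFA: 7 states
Redundant states removed: 3
Minimized states = original - removed
= 7 - 3
= 4

4


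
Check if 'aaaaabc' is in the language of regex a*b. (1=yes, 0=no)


Pattern: a*b
String: 'aaaaabc'
Pattern requires: zero or more 'a's followed by exactly one 'b'
Found 5 leading 'a's
Remaining: 'bc'
Remaining is not 'b' -> no match
Result: 0

0


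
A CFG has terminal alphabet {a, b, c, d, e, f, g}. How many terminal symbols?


Terminal symbols: a, b, c, d, e, f, g
Counting each: a (#1), b (#2), c (#3), d (#4), e (#5), f (#6), g (#7)
Total = 7

7


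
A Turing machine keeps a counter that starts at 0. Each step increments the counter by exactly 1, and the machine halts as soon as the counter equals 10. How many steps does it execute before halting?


Counter starts at 0. Counting sequence:
  Step 1: counter = 1
  Step 2: counter = 2
  Step 3: counter = 3
  Step 4: counter = 4
  Step 5: counter = 5
  Step 6: counter = 6
  ...
  Step 10: counter = 10
Counter reached 10 -> halt
Total steps = 10

10


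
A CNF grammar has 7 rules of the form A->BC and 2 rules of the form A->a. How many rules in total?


CNF allows two rule forms:
  A -> BC (binary): 7 rules
  A -> a (terminal): 2 rules
Total = 7 + 2 = 9

9


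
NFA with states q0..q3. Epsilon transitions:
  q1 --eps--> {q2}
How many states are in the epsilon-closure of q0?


Starting from q0
Initialize closure = {q0}
q0 has no outgoing epsilon transitions -> nothing to add
Final closure: {q0}
Size = 1

1


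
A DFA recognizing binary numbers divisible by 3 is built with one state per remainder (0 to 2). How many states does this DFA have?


Divisibility by 3 is tracked via the remainder mod 3: 0, 1, ..., 2
The construction assigns one state to each remainder
Number of remainders = 3

3


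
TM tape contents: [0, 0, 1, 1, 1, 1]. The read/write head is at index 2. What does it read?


Tape: [0, 0, 1, 1, 1, 1]
Positions: 0 1 2 3 4 5
Values:    0 0 1 1 1 1
Head at position 2
tape[2] = 1

1


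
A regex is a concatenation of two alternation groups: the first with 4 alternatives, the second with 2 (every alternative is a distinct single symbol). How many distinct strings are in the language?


First group: 4 alternatives
Second group: 2 alternatives
Concatenation: each choice from group 1 pairs with each from group 2
Total = 4 x 2 = 8

8


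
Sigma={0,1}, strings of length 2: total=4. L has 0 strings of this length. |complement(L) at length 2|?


Alphabet: {0,1}
String length: 2
Total strings of length 2 = 2^2 = 4
Strings in L = 0
Complement = total - |L|
= 4 - 0
= 4

4


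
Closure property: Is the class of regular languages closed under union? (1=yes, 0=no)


Regular languages are closed under all standard operations:
- Union: Yes (product construction)
- Intersection: Yes (product construction)
- Complement: Yes (swap accept/reject)
- Concatenation: Yes (NFA construction)
Operation: union -> Closed

1


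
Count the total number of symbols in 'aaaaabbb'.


String: 'aaaaabbb'
Counting characters:
  'a' appears 5 time(s)
  'b' appears 3 time(s)
Total length = 5 + 3 = 8

8


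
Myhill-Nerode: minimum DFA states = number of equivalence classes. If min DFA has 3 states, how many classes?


Myhill-Nerode theorem:
Number of equivalence classes = number of states in minimal DFA
Minimal DFA states = 3
Therefore equivalence classes = 3

3


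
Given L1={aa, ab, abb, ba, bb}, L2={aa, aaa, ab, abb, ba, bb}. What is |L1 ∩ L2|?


L1 = {aa, ab, abb, ba, bb}
L2 = {aa, aaa, ab, abb, ba, bb}
Checking each string in L1 against L2:
  'aa': in L2? Yes
  'ab': in L2? Yes
  'abb': in L2? Yes
  'ba': in L2? Yes
  'bb': in L2? Yes
Intersection = {aa, ab, abb, ba, bb}
|L1 ∩ L2| = 5

5


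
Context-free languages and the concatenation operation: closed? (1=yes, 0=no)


CFL closure properties:
  Closed under: union, concatenation, Kleene star
  NOT closed under: intersection, complement
Operation 'concatenation' is in closed list -> Yes (closed)

1


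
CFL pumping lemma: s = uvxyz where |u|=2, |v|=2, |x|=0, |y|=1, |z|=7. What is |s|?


|s| = |u| + |v| + |x| + |y| + |z|
= 2 + 2 + 0 + 1 + 7
= 4 + 0 + 8
= 4 + 8
= 12

12


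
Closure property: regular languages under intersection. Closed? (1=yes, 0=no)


Regular languages are closed under:
- Union (DFA product construction)
- Intersection (DFA product construction)
- Complement (swap accept/reject states)
- Concatenation (NFA construction)
- Kleene star (NFA construction)
intersection is in this list
Therefore: closed

1


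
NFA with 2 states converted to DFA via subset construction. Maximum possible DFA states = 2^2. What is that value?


NFA has 2 states
Subset construction: each DFA state = subset of NFA states
Maximum subsets = 2^2
2^2 = 4

4


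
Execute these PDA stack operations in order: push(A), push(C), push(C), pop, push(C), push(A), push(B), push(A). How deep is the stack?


Tracing stack operations:
  push(A) -> stack = [A], depth=1
  push(C) -> stack = [A,C], depth=2
  push(C) -> stack = [A,C,C], depth=3
  pop -> removed C, stack = [A,C], depth=2
  push(C) -> stack = [A,C,C], depth=3
  push(A) -> stack = [A,C,C,A], depth=4
  push(B) -> stack = [A,C,C,A,B], depth=5
  push(A) -> stack = [A,C,C,A,B,A], depth=6
Final depth = 6

6


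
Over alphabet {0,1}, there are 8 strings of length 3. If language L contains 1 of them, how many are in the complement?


Alphabet: {0,1}
String length: 3
Total strings of length 3 = 2^3 = 8
Strings in L = 1
Complement = total - |L|
= 8 - 1
= 7

7


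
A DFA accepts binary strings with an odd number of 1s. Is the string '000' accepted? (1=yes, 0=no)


DFA has 2 states: q_even (start, accept=no) and q_odd
Processing string '000' character by character:
  Position 0: read '0', 1-count=0 -> q_even (no change)
  Position 1: read '0', 1-count=0 -> q_even (no change)
  Position 2: read '0', 1-count=0 -> q_even (no change)
Final state: q_even, total 1s = 0 (even); the DFA requires an odd count -> reject

0


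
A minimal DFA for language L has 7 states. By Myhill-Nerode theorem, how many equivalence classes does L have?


Myhill-Nerode theorem:
Number of equivalence classes = number of states in minimal DFA
Minimal DFA states = 7
Therefore equivalence classes = 7

7


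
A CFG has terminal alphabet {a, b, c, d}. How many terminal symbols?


Terminal symbols: a, b, c, d
Counting each: a (#1), b (#2), c (#3), d (#4)
Total = 4

4


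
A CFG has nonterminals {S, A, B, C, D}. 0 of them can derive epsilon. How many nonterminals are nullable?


Nonterminals: {S, A, B, C, D}
A nonterminal is nullable if it can derive epsilon
Counting nullable nonterminals: 0
Total nullable = 0

0


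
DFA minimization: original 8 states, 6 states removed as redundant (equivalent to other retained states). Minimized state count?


Original DFA: 8 states
Redundant states removed: 6
Minimized states = original - removed
= 8 - 6
= 2

2


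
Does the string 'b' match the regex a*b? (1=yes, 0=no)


Pattern: a*b
String: 'b'
Pattern requires: zero or more 'a's followed by exactly one 'b'
Found 0 leading 'a's
Remaining: 'b'
Remaining is exactly 'b' -> match
Result: 1

1


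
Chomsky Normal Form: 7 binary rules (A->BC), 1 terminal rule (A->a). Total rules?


CNF allows two rule forms:
  A -> BC (binary): 7 rules
  A -> a (terminal): 1 rule
Total = 7 + 1 = 8

8


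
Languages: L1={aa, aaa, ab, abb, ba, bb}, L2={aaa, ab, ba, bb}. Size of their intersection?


L1 = {aa, aaa, ab, abb, ba, bb}
L2 = {aaa, ab, ba, bb}
Checking each string in L1 against L2:
  'aa': in L2? No
  'aaa': in L2? Yes
  'ab': in L2? Yes
  'abb': in L2? No
  'ba': in L2? Yes
  'bb': in L2? Yes
Intersection = {aaa, ab, ba, bb}
|L1 ∩ L2| = 4

4


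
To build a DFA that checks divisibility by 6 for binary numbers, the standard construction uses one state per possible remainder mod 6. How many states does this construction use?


Divisibility by 6 is tracked via the remainder mod 6: 0, 1, ..., 5
The construction assigns one state to each remainder
Number of remainders = 6

6


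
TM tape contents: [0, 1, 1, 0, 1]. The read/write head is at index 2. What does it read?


Tape: [0, 1, 1, 0, 1]
Positions: 0 1 2 3 4
Values:    0 1 1 0 1
Head at position 2
tape[2] = 1

1


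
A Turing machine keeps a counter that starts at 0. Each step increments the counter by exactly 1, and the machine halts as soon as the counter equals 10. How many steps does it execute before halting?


Counter starts at 0. Counting sequence:
  Step 1: counter = 1
  Step 2: counter = 2
  Step 3: counter = 3
  Step 4: counter = 4
  Step 5: counter = 5
  Step 6: counter = 6
  ...
  Step 10: counter = 10
Counter reached 10 -> halt
Total steps = 10

10


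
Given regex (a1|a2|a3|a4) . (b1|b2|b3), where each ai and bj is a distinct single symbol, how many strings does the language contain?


First group: 4 alternatives
Second group: 3 alternatives
Concatenation: each choice from group 1 pairs with each from group 2
Total = 4 x 3 = 12

12


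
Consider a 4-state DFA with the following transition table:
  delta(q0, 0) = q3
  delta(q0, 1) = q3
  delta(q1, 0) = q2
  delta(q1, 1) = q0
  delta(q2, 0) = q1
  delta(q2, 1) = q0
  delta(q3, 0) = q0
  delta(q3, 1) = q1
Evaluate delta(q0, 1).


Looking up transition function:
delta(q0, 1) in the table
Row: q0, Column: 1
Result: q3

q3


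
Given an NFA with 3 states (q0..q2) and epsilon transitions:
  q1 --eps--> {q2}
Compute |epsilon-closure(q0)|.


Starting from q0
Initialize closure = {q0}
q0 has no outgoing epsilon transitions -> nothing to add
Final closure: {q0}
Size = 1

1


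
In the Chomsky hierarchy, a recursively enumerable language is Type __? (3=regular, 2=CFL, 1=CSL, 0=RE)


Chomsky hierarchy levels:
  Type 3: Regular (DFA/NFA/regex)
  Type 2: Context-free (PDA)
  Type 1: Context-sensitive
  Type 0: Recursively enumerable (TM)
'recursively enumerable' corresponds to Type 0

0


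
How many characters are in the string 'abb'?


String: 'abb'
Counting characters:
  'a' appears 1 time(s)
  'b' appears 2 time(s)
Total length = 1 + 2 = 3

3


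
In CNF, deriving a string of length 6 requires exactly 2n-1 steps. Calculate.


Chomsky Normal Form derivation:
String length n = 6
Each step either:
  - Splits a nonterminal into two (n-1 such steps)
  - Converts a nonterminal to terminal (n such steps)
Total = (n-1) + n = 2n - 1
= 2(6) - 1
= 12 - 1
= 11

11


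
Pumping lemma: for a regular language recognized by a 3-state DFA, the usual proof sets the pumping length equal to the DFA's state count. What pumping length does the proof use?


Pumping lemma for regular languages (standard proof):
Take p = |Q|, the number of DFA states.
Any string of length >= |Q| passes through |Q|+1 states while reading its first |Q| symbols,
so by pigeonhole some state repeats, giving the loop that can be pumped.
Here |Q| = 3
Therefore the proof uses p = 3

3


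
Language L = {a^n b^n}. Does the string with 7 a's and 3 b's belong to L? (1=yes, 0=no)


Language requires equal numbers of a's and b's
PDA pushes for each 'a', pops for each 'b'
Number of a's = 7
Number of b's = 3
7 != 3 -> Reject

0
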